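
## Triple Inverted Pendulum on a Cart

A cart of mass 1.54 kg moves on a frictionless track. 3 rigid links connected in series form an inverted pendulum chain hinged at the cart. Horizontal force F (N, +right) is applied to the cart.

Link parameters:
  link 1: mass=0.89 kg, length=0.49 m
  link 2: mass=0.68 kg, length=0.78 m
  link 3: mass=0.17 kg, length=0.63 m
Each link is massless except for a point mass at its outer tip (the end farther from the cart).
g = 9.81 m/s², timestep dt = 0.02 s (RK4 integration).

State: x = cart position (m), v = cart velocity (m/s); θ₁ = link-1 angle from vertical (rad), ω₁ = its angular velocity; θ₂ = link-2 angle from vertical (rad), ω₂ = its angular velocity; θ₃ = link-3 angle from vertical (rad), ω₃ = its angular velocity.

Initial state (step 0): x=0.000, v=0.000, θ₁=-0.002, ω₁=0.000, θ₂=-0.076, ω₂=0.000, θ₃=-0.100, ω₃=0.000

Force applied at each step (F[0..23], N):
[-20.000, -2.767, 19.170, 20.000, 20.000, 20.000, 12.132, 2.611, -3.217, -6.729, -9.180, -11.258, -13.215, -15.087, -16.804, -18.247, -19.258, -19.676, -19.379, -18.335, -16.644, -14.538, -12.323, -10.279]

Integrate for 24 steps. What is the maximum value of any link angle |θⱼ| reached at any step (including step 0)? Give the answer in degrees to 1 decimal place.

Answer: 15.0°

Derivation:
apply F[0]=-20.000 → step 1: x=-0.003, v=-0.260, θ₁=0.004, ω₁=0.559, θ₂=-0.076, ω₂=-0.035, θ₃=-0.100, ω₃=-0.009
apply F[1]=-2.767 → step 2: x=-0.008, v=-0.298, θ₁=0.016, ω₁=0.672, θ₂=-0.077, ω₂=-0.075, θ₃=-0.100, ω₃=-0.018
apply F[2]=+19.170 → step 3: x=-0.012, v=-0.053, θ₁=0.025, ω₁=0.220, θ₂=-0.079, ω₂=-0.123, θ₃=-0.101, ω₃=-0.027
apply F[3]=+20.000 → step 4: x=-0.010, v=0.201, θ₁=0.024, ω₁=-0.247, θ₂=-0.082, ω₂=-0.175, θ₃=-0.101, ω₃=-0.035
apply F[4]=+20.000 → step 5: x=-0.004, v=0.456, θ₁=0.015, ω₁=-0.720, θ₂=-0.086, ω₂=-0.225, θ₃=-0.102, ω₃=-0.041
apply F[5]=+20.000 → step 6: x=0.008, v=0.714, θ₁=-0.004, ω₁=-1.211, θ₂=-0.091, ω₂=-0.269, θ₃=-0.103, ω₃=-0.046
apply F[6]=+12.132 → step 7: x=0.024, v=0.875, θ₁=-0.032, ω₁=-1.520, θ₂=-0.097, ω₂=-0.301, θ₃=-0.104, ω₃=-0.050
apply F[7]=+2.611 → step 8: x=0.042, v=0.918, θ₁=-0.063, ω₁=-1.609, θ₂=-0.103, ω₂=-0.324, θ₃=-0.105, ω₃=-0.051
apply F[8]=-3.217 → step 9: x=0.060, v=0.892, θ₁=-0.095, ω₁=-1.578, θ₂=-0.110, ω₂=-0.336, θ₃=-0.106, ω₃=-0.051
apply F[9]=-6.729 → step 10: x=0.077, v=0.826, θ₁=-0.125, ω₁=-1.489, θ₂=-0.117, ω₂=-0.337, θ₃=-0.107, ω₃=-0.048
apply F[10]=-9.180 → step 11: x=0.093, v=0.736, θ₁=-0.154, ω₁=-1.370, θ₂=-0.123, ω₂=-0.329, θ₃=-0.108, ω₃=-0.044
apply F[11]=-11.258 → step 12: x=0.106, v=0.627, θ₁=-0.180, ω₁=-1.231, θ₂=-0.130, ω₂=-0.310, θ₃=-0.109, ω₃=-0.037
apply F[12]=-13.215 → step 13: x=0.118, v=0.499, θ₁=-0.203, ω₁=-1.074, θ₂=-0.136, ω₂=-0.282, θ₃=-0.109, ω₃=-0.027
apply F[13]=-15.087 → step 14: x=0.126, v=0.353, θ₁=-0.223, ω₁=-0.899, θ₂=-0.141, ω₂=-0.245, θ₃=-0.110, ω₃=-0.015
apply F[14]=-16.804 → step 15: x=0.132, v=0.192, θ₁=-0.239, ω₁=-0.707, θ₂=-0.145, ω₂=-0.199, θ₃=-0.110, ω₃=-0.001
apply F[15]=-18.247 → step 16: x=0.134, v=0.017, θ₁=-0.251, ω₁=-0.500, θ₂=-0.149, ω₂=-0.146, θ₃=-0.110, ω₃=0.016
apply F[16]=-19.258 → step 17: x=0.132, v=-0.167, θ₁=-0.258, ω₁=-0.285, θ₂=-0.151, ω₂=-0.088, θ₃=-0.109, ω₃=0.034
apply F[17]=-19.676 → step 18: x=0.127, v=-0.354, θ₁=-0.262, ω₁=-0.068, θ₂=-0.152, ω₂=-0.028, θ₃=-0.109, ω₃=0.054
apply F[18]=-19.379 → step 19: x=0.118, v=-0.537, θ₁=-0.261, ω₁=0.140, θ₂=-0.152, ω₂=0.033, θ₃=-0.107, ω₃=0.075
apply F[19]=-18.335 → step 20: x=0.106, v=-0.709, θ₁=-0.257, ω₁=0.327, θ₂=-0.151, ω₂=0.092, θ₃=-0.106, ω₃=0.095
apply F[20]=-16.644 → step 21: x=0.090, v=-0.862, θ₁=-0.248, ω₁=0.484, θ₂=-0.149, ω₂=0.146, θ₃=-0.103, ω₃=0.115
apply F[21]=-14.538 → step 22: x=0.071, v=-0.991, θ₁=-0.238, ω₁=0.605, θ₂=-0.145, ω₂=0.195, θ₃=-0.101, ω₃=0.135
apply F[22]=-12.323 → step 23: x=0.050, v=-1.097, θ₁=-0.225, ω₁=0.688, θ₂=-0.141, ω₂=0.238, θ₃=-0.098, ω₃=0.153
apply F[23]=-10.279 → step 24: x=0.028, v=-1.181, θ₁=-0.210, ω₁=0.738, θ₂=-0.136, ω₂=0.276, θ₃=-0.095, ω₃=0.169
Max |angle| over trajectory = 0.262 rad = 15.0°.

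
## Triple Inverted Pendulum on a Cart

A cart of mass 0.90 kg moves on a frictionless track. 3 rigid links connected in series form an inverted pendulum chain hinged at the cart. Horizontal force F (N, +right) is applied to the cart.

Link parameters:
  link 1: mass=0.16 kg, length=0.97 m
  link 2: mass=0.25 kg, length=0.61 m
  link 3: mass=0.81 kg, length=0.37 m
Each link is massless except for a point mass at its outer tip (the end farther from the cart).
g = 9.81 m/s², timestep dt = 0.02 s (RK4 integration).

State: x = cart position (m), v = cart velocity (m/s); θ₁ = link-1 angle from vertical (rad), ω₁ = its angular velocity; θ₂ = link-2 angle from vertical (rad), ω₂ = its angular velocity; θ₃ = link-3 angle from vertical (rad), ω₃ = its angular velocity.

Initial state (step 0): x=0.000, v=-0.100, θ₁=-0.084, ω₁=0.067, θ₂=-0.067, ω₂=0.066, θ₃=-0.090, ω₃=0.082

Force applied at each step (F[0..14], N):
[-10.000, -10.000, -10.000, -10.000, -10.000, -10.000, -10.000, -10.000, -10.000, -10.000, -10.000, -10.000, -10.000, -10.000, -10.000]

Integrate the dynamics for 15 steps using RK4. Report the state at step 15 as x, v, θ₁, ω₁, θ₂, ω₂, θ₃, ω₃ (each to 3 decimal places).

Answer: x=-0.507, v=-3.298, θ₁=0.431, ω₁=3.431, θ₂=0.020, ω₂=0.629, θ₃=-0.242, ω₃=-0.578

Derivation:
apply F[0]=-10.000 → step 1: x=-0.004, v=-0.299, θ₁=-0.081, ω₁=0.230, θ₂=-0.065, ω₂=0.136, θ₃=-0.089, ω₃=0.026
apply F[1]=-10.000 → step 2: x=-0.012, v=-0.499, θ₁=-0.075, ω₁=0.399, θ₂=-0.062, ω₂=0.203, θ₃=-0.089, ω₃=-0.035
apply F[2]=-10.000 → step 3: x=-0.024, v=-0.702, θ₁=-0.065, ω₁=0.579, θ₂=-0.057, ω₂=0.263, θ₃=-0.090, ω₃=-0.105
apply F[3]=-10.000 → step 4: x=-0.040, v=-0.908, θ₁=-0.052, ω₁=0.773, θ₂=-0.051, ω₂=0.313, θ₃=-0.093, ω₃=-0.190
apply F[4]=-10.000 → step 5: x=-0.060, v=-1.119, θ₁=-0.034, ω₁=0.988, θ₂=-0.044, ω₂=0.349, θ₃=-0.098, ω₃=-0.292
apply F[5]=-10.000 → step 6: x=-0.085, v=-1.336, θ₁=-0.012, ω₁=1.228, θ₂=-0.037, ω₂=0.366, θ₃=-0.105, ω₃=-0.411
apply F[6]=-10.000 → step 7: x=-0.114, v=-1.559, θ₁=0.015, ω₁=1.493, θ₂=-0.030, ω₂=0.361, θ₃=-0.115, ω₃=-0.544
apply F[7]=-10.000 → step 8: x=-0.147, v=-1.786, θ₁=0.048, ω₁=1.783, θ₂=-0.023, ω₂=0.332, θ₃=-0.127, ω₃=-0.680
apply F[8]=-10.000 → step 9: x=-0.185, v=-2.017, θ₁=0.087, ω₁=2.089, θ₂=-0.017, ω₂=0.285, θ₃=-0.142, ω₃=-0.802
apply F[9]=-10.000 → step 10: x=-0.228, v=-2.248, θ₁=0.132, ω₁=2.395, θ₂=-0.012, ω₂=0.236, θ₃=-0.159, ω₃=-0.891
apply F[10]=-10.000 → step 11: x=-0.275, v=-2.475, θ₁=0.182, ω₁=2.682, θ₂=-0.007, ω₂=0.206, θ₃=-0.177, ω₃=-0.930
apply F[11]=-10.000 → step 12: x=-0.327, v=-2.694, θ₁=0.239, ω₁=2.932, θ₂=-0.003, ω₂=0.220, θ₃=-0.196, ω₃=-0.912
apply F[12]=-10.000 → step 13: x=-0.383, v=-2.905, θ₁=0.299, ω₁=3.139, θ₂=0.002, ω₂=0.293, θ₃=-0.213, ω₃=-0.841
apply F[13]=-10.000 → step 14: x=-0.443, v=-3.106, θ₁=0.364, ω₁=3.304, θ₂=0.009, ω₂=0.430, θ₃=-0.229, ω₃=-0.726
apply F[14]=-10.000 → step 15: x=-0.507, v=-3.298, θ₁=0.431, ω₁=3.431, θ₂=0.020, ω₂=0.629, θ₃=-0.242, ω₃=-0.578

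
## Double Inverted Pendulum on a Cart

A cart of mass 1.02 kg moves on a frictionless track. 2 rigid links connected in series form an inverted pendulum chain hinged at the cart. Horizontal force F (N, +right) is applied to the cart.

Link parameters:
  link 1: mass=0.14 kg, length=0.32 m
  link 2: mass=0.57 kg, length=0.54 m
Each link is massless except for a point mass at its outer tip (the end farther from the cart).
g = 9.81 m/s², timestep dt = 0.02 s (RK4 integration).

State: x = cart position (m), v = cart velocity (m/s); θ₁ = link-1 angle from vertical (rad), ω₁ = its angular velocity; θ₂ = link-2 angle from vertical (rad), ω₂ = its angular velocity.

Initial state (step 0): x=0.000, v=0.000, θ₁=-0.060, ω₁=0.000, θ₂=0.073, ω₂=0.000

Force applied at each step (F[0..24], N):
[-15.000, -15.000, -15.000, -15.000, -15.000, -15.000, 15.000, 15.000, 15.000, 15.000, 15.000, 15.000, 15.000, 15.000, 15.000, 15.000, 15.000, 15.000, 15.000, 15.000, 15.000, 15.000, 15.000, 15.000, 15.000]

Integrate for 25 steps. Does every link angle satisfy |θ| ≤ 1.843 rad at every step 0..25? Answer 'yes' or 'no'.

apply F[0]=-15.000 → step 1: x=-0.003, v=-0.286, θ₁=-0.055, ω₁=0.528, θ₂=0.075, ω₂=0.245
apply F[1]=-15.000 → step 2: x=-0.011, v=-0.574, θ₁=-0.039, ω₁=1.093, θ₂=0.083, ω₂=0.472
apply F[2]=-15.000 → step 3: x=-0.026, v=-0.865, θ₁=-0.011, ω₁=1.730, θ₂=0.094, ω₂=0.662
apply F[3]=-15.000 → step 4: x=-0.046, v=-1.160, θ₁=0.031, ω₁=2.478, θ₂=0.109, ω₂=0.797
apply F[4]=-15.000 → step 5: x=-0.072, v=-1.458, θ₁=0.089, ω₁=3.359, θ₂=0.125, ω₂=0.861
apply F[5]=-15.000 → step 6: x=-0.104, v=-1.757, θ₁=0.166, ω₁=4.352, θ₂=0.143, ω₂=0.869
apply F[6]=+15.000 → step 7: x=-0.137, v=-1.483, θ₁=0.247, ω₁=3.739, θ₂=0.160, ω₂=0.795
apply F[7]=+15.000 → step 8: x=-0.164, v=-1.221, θ₁=0.318, ω₁=3.370, θ₂=0.174, ω₂=0.612
apply F[8]=+15.000 → step 9: x=-0.186, v=-0.970, θ₁=0.383, ω₁=3.223, θ₂=0.183, ω₂=0.326
apply F[9]=+15.000 → step 10: x=-0.203, v=-0.725, θ₁=0.448, ω₁=3.261, θ₂=0.186, ω₂=-0.047
apply F[10]=+15.000 → step 11: x=-0.215, v=-0.482, θ₁=0.515, ω₁=3.434, θ₂=0.181, ω₂=-0.482
apply F[11]=+15.000 → step 12: x=-0.222, v=-0.237, θ₁=0.586, ω₁=3.684, θ₂=0.167, ω₂=-0.948
apply F[12]=+15.000 → step 13: x=-0.224, v=0.013, θ₁=0.662, ω₁=3.952, θ₂=0.143, ω₂=-1.412
apply F[13]=+15.000 → step 14: x=-0.221, v=0.268, θ₁=0.744, ω₁=4.196, θ₂=0.111, ω₂=-1.849
apply F[14]=+15.000 → step 15: x=-0.213, v=0.530, θ₁=0.830, ω₁=4.395, θ₂=0.070, ω₂=-2.248
apply F[15]=+15.000 → step 16: x=-0.200, v=0.796, θ₁=0.919, ω₁=4.543, θ₂=0.021, ω₂=-2.609
apply F[16]=+15.000 → step 17: x=-0.182, v=1.066, θ₁=1.011, ω₁=4.647, θ₂=-0.035, ω₂=-2.939
apply F[17]=+15.000 → step 18: x=-0.158, v=1.338, θ₁=1.105, ω₁=4.711, θ₂=-0.096, ω₂=-3.248
apply F[18]=+15.000 → step 19: x=-0.128, v=1.610, θ₁=1.199, ω₁=4.740, θ₂=-0.164, ω₂=-3.547
apply F[19]=+15.000 → step 20: x=-0.093, v=1.883, θ₁=1.294, ω₁=4.732, θ₂=-0.238, ω₂=-3.850
apply F[20]=+15.000 → step 21: x=-0.053, v=2.154, θ₁=1.388, ω₁=4.680, θ₂=-0.319, ω₂=-4.172
apply F[21]=+15.000 → step 22: x=-0.007, v=2.421, θ₁=1.481, ω₁=4.566, θ₂=-0.406, ω₂=-4.531
apply F[22]=+15.000 → step 23: x=0.044, v=2.681, θ₁=1.570, ω₁=4.356, θ₂=-0.500, ω₂=-4.955
apply F[23]=+15.000 → step 24: x=0.100, v=2.927, θ₁=1.654, ω₁=3.990, θ₂=-0.604, ω₂=-5.484
apply F[24]=+15.000 → step 25: x=0.161, v=3.149, θ₁=1.728, ω₁=3.374, θ₂=-0.721, ω₂=-6.175
Max |angle| over trajectory = 1.728 rad; bound = 1.843 → within bound.

Answer: yes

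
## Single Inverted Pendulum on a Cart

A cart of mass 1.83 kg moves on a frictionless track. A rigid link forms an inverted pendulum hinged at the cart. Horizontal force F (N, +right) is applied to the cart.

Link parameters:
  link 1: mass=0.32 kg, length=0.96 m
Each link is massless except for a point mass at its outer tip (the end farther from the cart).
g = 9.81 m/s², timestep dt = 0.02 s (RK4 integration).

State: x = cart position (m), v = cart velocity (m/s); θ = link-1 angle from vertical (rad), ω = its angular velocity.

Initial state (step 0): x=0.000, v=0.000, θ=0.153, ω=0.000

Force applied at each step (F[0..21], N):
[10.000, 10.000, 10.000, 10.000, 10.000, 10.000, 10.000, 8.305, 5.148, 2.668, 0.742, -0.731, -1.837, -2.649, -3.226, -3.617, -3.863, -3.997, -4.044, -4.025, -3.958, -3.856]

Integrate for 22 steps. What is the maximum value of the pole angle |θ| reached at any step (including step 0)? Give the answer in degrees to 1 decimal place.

apply F[0]=+10.000 → step 1: x=0.001, v=0.104, θ=0.152, ω=-0.076
apply F[1]=+10.000 → step 2: x=0.004, v=0.207, θ=0.150, ω=-0.152
apply F[2]=+10.000 → step 3: x=0.009, v=0.311, θ=0.146, ω=-0.229
apply F[3]=+10.000 → step 4: x=0.017, v=0.415, θ=0.141, ω=-0.307
apply F[4]=+10.000 → step 5: x=0.026, v=0.520, θ=0.134, ω=-0.386
apply F[5]=+10.000 → step 6: x=0.037, v=0.624, θ=0.125, ω=-0.468
apply F[6]=+10.000 → step 7: x=0.051, v=0.730, θ=0.115, ω=-0.552
apply F[7]=+8.305 → step 8: x=0.066, v=0.817, θ=0.103, ω=-0.620
apply F[8]=+5.148 → step 9: x=0.083, v=0.870, θ=0.091, ω=-0.655
apply F[9]=+2.668 → step 10: x=0.101, v=0.896, θ=0.078, ω=-0.665
apply F[10]=+0.742 → step 11: x=0.119, v=0.902, θ=0.064, ω=-0.657
apply F[11]=-0.731 → step 12: x=0.137, v=0.892, θ=0.051, ω=-0.635
apply F[12]=-1.837 → step 13: x=0.154, v=0.870, θ=0.039, ω=-0.603
apply F[13]=-2.649 → step 14: x=0.172, v=0.840, θ=0.027, ω=-0.565
apply F[14]=-3.226 → step 15: x=0.188, v=0.804, θ=0.016, ω=-0.523
apply F[15]=-3.617 → step 16: x=0.204, v=0.764, θ=0.006, ω=-0.479
apply F[16]=-3.863 → step 17: x=0.219, v=0.722, θ=-0.003, ω=-0.435
apply F[17]=-3.997 → step 18: x=0.233, v=0.679, θ=-0.011, ω=-0.391
apply F[18]=-4.044 → step 19: x=0.246, v=0.635, θ=-0.018, ω=-0.348
apply F[19]=-4.025 → step 20: x=0.258, v=0.592, θ=-0.025, ω=-0.308
apply F[20]=-3.958 → step 21: x=0.269, v=0.549, θ=-0.031, ω=-0.269
apply F[21]=-3.856 → step 22: x=0.280, v=0.508, θ=-0.036, ω=-0.233
Max |angle| over trajectory = 0.153 rad = 8.8°.

Answer: 8.8°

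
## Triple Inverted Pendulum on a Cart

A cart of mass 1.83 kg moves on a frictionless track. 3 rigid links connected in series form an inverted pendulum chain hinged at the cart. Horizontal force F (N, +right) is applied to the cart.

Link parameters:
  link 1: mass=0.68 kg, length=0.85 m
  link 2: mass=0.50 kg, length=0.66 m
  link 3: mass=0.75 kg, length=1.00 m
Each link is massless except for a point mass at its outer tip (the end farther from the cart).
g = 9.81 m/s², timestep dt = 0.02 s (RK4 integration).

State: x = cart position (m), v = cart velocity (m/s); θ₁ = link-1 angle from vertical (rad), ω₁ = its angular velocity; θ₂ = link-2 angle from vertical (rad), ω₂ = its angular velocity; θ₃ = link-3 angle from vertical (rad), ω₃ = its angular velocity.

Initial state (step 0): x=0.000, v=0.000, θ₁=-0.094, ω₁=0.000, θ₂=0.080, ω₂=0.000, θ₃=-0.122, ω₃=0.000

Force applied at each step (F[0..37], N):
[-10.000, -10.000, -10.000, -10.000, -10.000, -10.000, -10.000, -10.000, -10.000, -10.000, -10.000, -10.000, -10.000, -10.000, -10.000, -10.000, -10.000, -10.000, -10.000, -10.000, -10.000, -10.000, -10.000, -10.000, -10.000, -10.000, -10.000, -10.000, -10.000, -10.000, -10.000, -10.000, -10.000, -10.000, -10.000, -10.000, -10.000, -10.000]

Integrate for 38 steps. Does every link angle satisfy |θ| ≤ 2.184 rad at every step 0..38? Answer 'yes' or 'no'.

apply F[0]=-10.000 → step 1: x=-0.001, v=-0.091, θ₁=-0.094, ω₁=0.017, θ₂=0.082, ω₂=0.220, θ₃=-0.123, ω₃=-0.091
apply F[1]=-10.000 → step 2: x=-0.004, v=-0.182, θ₁=-0.093, ω₁=0.034, θ₂=0.089, ω₂=0.443, θ₃=-0.126, ω₃=-0.182
apply F[2]=-10.000 → step 3: x=-0.008, v=-0.273, θ₁=-0.092, ω₁=0.051, θ₂=0.100, ω₂=0.671, θ₃=-0.130, ω₃=-0.277
apply F[3]=-10.000 → step 4: x=-0.015, v=-0.366, θ₁=-0.091, ω₁=0.067, θ₂=0.116, ω₂=0.907, θ₃=-0.137, ω₃=-0.375
apply F[4]=-10.000 → step 5: x=-0.023, v=-0.459, θ₁=-0.090, ω₁=0.084, θ₂=0.136, ω₂=1.151, θ₃=-0.145, ω₃=-0.476
apply F[5]=-10.000 → step 6: x=-0.033, v=-0.553, θ₁=-0.088, ω₁=0.103, θ₂=0.162, ω₂=1.401, θ₃=-0.156, ω₃=-0.580
apply F[6]=-10.000 → step 7: x=-0.045, v=-0.649, θ₁=-0.086, ω₁=0.125, θ₂=0.192, ω₂=1.655, θ₃=-0.168, ω₃=-0.683
apply F[7]=-10.000 → step 8: x=-0.059, v=-0.746, θ₁=-0.083, ω₁=0.152, θ₂=0.228, ω₂=1.909, θ₃=-0.183, ω₃=-0.784
apply F[8]=-10.000 → step 9: x=-0.075, v=-0.844, θ₁=-0.079, ω₁=0.187, θ₂=0.269, ω₂=2.156, θ₃=-0.200, ω₃=-0.878
apply F[9]=-10.000 → step 10: x=-0.093, v=-0.944, θ₁=-0.075, ω₁=0.231, θ₂=0.314, ω₂=2.393, θ₃=-0.218, ω₃=-0.963
apply F[10]=-10.000 → step 11: x=-0.113, v=-1.046, θ₁=-0.070, ω₁=0.287, θ₂=0.364, ω₂=2.614, θ₃=-0.238, ω₃=-1.034
apply F[11]=-10.000 → step 12: x=-0.135, v=-1.148, θ₁=-0.064, ω₁=0.356, θ₂=0.419, ω₂=2.820, θ₃=-0.259, ω₃=-1.091
apply F[12]=-10.000 → step 13: x=-0.159, v=-1.252, θ₁=-0.056, ω₁=0.439, θ₂=0.477, ω₂=3.008, θ₃=-0.282, ω₃=-1.131
apply F[13]=-10.000 → step 14: x=-0.185, v=-1.357, θ₁=-0.046, ω₁=0.536, θ₂=0.539, ω₂=3.181, θ₃=-0.305, ω₃=-1.154
apply F[14]=-10.000 → step 15: x=-0.213, v=-1.464, θ₁=-0.034, ω₁=0.647, θ₂=0.604, ω₂=3.339, θ₃=-0.328, ω₃=-1.161
apply F[15]=-10.000 → step 16: x=-0.243, v=-1.571, θ₁=-0.020, ω₁=0.773, θ₂=0.672, ω₂=3.486, θ₃=-0.351, ω₃=-1.151
apply F[16]=-10.000 → step 17: x=-0.276, v=-1.680, θ₁=-0.003, ω₁=0.915, θ₂=0.743, ω₂=3.623, θ₃=-0.374, ω₃=-1.125
apply F[17]=-10.000 → step 18: x=-0.310, v=-1.789, θ₁=0.017, ω₁=1.073, θ₂=0.817, ω₂=3.752, θ₃=-0.396, ω₃=-1.083
apply F[18]=-10.000 → step 19: x=-0.347, v=-1.900, θ₁=0.040, ω₁=1.248, θ₂=0.893, ω₂=3.873, θ₃=-0.417, ω₃=-1.026
apply F[19]=-10.000 → step 20: x=-0.386, v=-2.012, θ₁=0.067, ω₁=1.441, θ₂=0.972, ω₂=3.987, θ₃=-0.437, ω₃=-0.953
apply F[20]=-10.000 → step 21: x=-0.428, v=-2.124, θ₁=0.098, ω₁=1.653, θ₂=1.053, ω₂=4.093, θ₃=-0.455, ω₃=-0.865
apply F[21]=-10.000 → step 22: x=-0.471, v=-2.237, θ₁=0.133, ω₁=1.885, θ₂=1.136, ω₂=4.189, θ₃=-0.471, ω₃=-0.763
apply F[22]=-10.000 → step 23: x=-0.517, v=-2.350, θ₁=0.173, ω₁=2.138, θ₂=1.220, ω₂=4.271, θ₃=-0.485, ω₃=-0.646
apply F[23]=-10.000 → step 24: x=-0.565, v=-2.462, θ₁=0.219, ω₁=2.412, θ₂=1.306, ω₂=4.334, θ₃=-0.497, ω₃=-0.516
apply F[24]=-10.000 → step 25: x=-0.616, v=-2.572, θ₁=0.270, ω₁=2.707, θ₂=1.394, ω₂=4.372, θ₃=-0.506, ω₃=-0.375
apply F[25]=-10.000 → step 26: x=-0.668, v=-2.677, θ₁=0.327, ω₁=3.019, θ₂=1.481, ω₂=4.376, θ₃=-0.512, ω₃=-0.226
apply F[26]=-10.000 → step 27: x=-0.723, v=-2.777, θ₁=0.391, ω₁=3.348, θ₂=1.568, ω₂=4.336, θ₃=-0.515, ω₃=-0.071
apply F[27]=-10.000 → step 28: x=-0.779, v=-2.868, θ₁=0.461, ω₁=3.688, θ₂=1.654, ω₂=4.243, θ₃=-0.515, ω₃=0.085
apply F[28]=-10.000 → step 29: x=-0.837, v=-2.947, θ₁=0.538, ω₁=4.034, θ₂=1.738, ω₂=4.085, θ₃=-0.512, ω₃=0.239
apply F[29]=-10.000 → step 30: x=-0.897, v=-3.010, θ₁=0.622, ω₁=4.381, θ₂=1.817, ω₂=3.855, θ₃=-0.505, ω₃=0.387
apply F[30]=-10.000 → step 31: x=-0.958, v=-3.055, θ₁=0.713, ω₁=4.725, θ₂=1.891, ω₂=3.549, θ₃=-0.496, ω₃=0.527
apply F[31]=-10.000 → step 32: x=-1.019, v=-3.077, θ₁=0.811, ω₁=5.062, θ₂=1.959, ω₂=3.163, θ₃=-0.484, ω₃=0.660
apply F[32]=-10.000 → step 33: x=-1.081, v=-3.073, θ₁=0.916, ω₁=5.395, θ₂=2.017, ω₂=2.702, θ₃=-0.470, ω₃=0.788
apply F[33]=-10.000 → step 34: x=-1.142, v=-3.040, θ₁=1.027, ω₁=5.730, θ₂=2.066, ω₂=2.171, θ₃=-0.453, ω₃=0.919
apply F[34]=-10.000 → step 35: x=-1.202, v=-2.972, θ₁=1.145, ω₁=6.077, θ₂=2.104, ω₂=1.580, θ₃=-0.433, ω₃=1.060
apply F[35]=-10.000 → step 36: x=-1.260, v=-2.863, θ₁=1.270, ω₁=6.450, θ₂=2.129, ω₂=0.941, θ₃=-0.410, ω₃=1.229
apply F[36]=-10.000 → step 37: x=-1.316, v=-2.702, θ₁=1.403, ω₁=6.868, θ₂=2.141, ω₂=0.275, θ₃=-0.383, ω₃=1.447
apply F[37]=-10.000 → step 38: x=-1.368, v=-2.475, θ₁=1.545, ω₁=7.346, θ₂=2.140, ω₂=-0.380, θ₃=-0.352, ω₃=1.751
Max |angle| over trajectory = 2.141 rad; bound = 2.184 → within bound.

Answer: yes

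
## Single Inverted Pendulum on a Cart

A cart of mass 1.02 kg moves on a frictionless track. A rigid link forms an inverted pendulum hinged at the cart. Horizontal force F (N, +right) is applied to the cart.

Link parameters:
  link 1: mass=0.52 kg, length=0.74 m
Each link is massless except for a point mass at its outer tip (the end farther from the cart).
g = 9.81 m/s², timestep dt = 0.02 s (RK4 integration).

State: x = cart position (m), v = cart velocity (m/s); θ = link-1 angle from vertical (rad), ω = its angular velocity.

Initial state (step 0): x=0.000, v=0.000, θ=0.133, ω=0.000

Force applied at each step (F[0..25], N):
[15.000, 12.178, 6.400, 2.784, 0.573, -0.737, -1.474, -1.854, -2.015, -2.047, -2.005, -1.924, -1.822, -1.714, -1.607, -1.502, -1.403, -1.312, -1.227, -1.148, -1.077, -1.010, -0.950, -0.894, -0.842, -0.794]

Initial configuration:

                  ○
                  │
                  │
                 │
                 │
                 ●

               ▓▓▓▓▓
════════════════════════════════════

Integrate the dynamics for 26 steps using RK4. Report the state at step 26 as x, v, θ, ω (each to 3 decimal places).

apply F[0]=+15.000 → step 1: x=0.003, v=0.279, θ=0.130, ω=-0.338
apply F[1]=+12.178 → step 2: x=0.011, v=0.503, θ=0.120, ω=-0.607
apply F[2]=+6.400 → step 3: x=0.022, v=0.617, θ=0.107, ω=-0.729
apply F[3]=+2.784 → step 4: x=0.035, v=0.662, θ=0.092, ω=-0.764
apply F[4]=+0.573 → step 5: x=0.048, v=0.665, θ=0.077, ω=-0.745
apply F[5]=-0.737 → step 6: x=0.061, v=0.644, θ=0.062, ω=-0.699
apply F[6]=-1.474 → step 7: x=0.074, v=0.610, θ=0.049, ω=-0.638
apply F[7]=-1.854 → step 8: x=0.085, v=0.570, θ=0.037, ω=-0.572
apply F[8]=-2.015 → step 9: x=0.096, v=0.527, θ=0.026, ω=-0.506
apply F[9]=-2.047 → step 10: x=0.106, v=0.485, θ=0.017, ω=-0.443
apply F[10]=-2.005 → step 11: x=0.116, v=0.444, θ=0.008, ω=-0.385
apply F[11]=-1.924 → step 12: x=0.124, v=0.406, θ=0.001, ω=-0.332
apply F[12]=-1.822 → step 13: x=0.132, v=0.371, θ=-0.005, ω=-0.285
apply F[13]=-1.714 → step 14: x=0.139, v=0.338, θ=-0.010, ω=-0.242
apply F[14]=-1.607 → step 15: x=0.145, v=0.307, θ=-0.015, ω=-0.205
apply F[15]=-1.502 → step 16: x=0.151, v=0.280, θ=-0.018, ω=-0.172
apply F[16]=-1.403 → step 17: x=0.157, v=0.254, θ=-0.022, ω=-0.143
apply F[17]=-1.312 → step 18: x=0.162, v=0.231, θ=-0.024, ω=-0.117
apply F[18]=-1.227 → step 19: x=0.166, v=0.209, θ=-0.026, ω=-0.095
apply F[19]=-1.148 → step 20: x=0.170, v=0.189, θ=-0.028, ω=-0.075
apply F[20]=-1.077 → step 21: x=0.174, v=0.171, θ=-0.029, ω=-0.058
apply F[21]=-1.010 → step 22: x=0.177, v=0.154, θ=-0.030, ω=-0.043
apply F[22]=-0.950 → step 23: x=0.180, v=0.139, θ=-0.031, ω=-0.030
apply F[23]=-0.894 → step 24: x=0.182, v=0.124, θ=-0.032, ω=-0.019
apply F[24]=-0.842 → step 25: x=0.185, v=0.111, θ=-0.032, ω=-0.010
apply F[25]=-0.794 → step 26: x=0.187, v=0.099, θ=-0.032, ω=-0.001

Answer: x=0.187, v=0.099, θ=-0.032, ω=-0.001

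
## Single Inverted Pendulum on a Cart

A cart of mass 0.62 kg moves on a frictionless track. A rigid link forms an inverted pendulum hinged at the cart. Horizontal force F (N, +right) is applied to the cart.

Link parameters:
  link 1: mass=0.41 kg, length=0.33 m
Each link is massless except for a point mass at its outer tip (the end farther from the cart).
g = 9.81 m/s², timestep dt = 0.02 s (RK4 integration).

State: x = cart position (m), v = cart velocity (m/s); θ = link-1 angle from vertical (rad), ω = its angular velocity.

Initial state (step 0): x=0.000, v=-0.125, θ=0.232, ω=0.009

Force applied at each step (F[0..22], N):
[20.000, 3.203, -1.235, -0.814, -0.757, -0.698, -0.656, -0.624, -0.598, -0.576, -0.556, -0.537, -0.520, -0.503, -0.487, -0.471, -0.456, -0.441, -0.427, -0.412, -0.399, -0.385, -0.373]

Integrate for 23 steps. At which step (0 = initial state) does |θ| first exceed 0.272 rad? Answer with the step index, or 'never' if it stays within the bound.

Answer: never

Derivation:
apply F[0]=+20.000 → step 1: x=0.003, v=0.473, θ=0.216, ω=-1.622
apply F[1]=+3.203 → step 2: x=0.014, v=0.551, θ=0.182, ω=-1.737
apply F[2]=-1.235 → step 3: x=0.024, v=0.493, θ=0.150, ω=-1.466
apply F[3]=-0.814 → step 4: x=0.034, v=0.451, θ=0.123, ω=-1.258
apply F[4]=-0.757 → step 5: x=0.042, v=0.413, θ=0.100, ω=-1.079
apply F[5]=-0.698 → step 6: x=0.050, v=0.380, θ=0.080, ω=-0.924
apply F[6]=-0.656 → step 7: x=0.057, v=0.350, θ=0.063, ω=-0.791
apply F[7]=-0.624 → step 8: x=0.064, v=0.323, θ=0.048, ω=-0.677
apply F[8]=-0.598 → step 9: x=0.070, v=0.298, θ=0.036, ω=-0.577
apply F[9]=-0.576 → step 10: x=0.076, v=0.276, θ=0.025, ω=-0.492
apply F[10]=-0.556 → step 11: x=0.081, v=0.255, θ=0.016, ω=-0.417
apply F[11]=-0.537 → step 12: x=0.086, v=0.236, θ=0.008, ω=-0.353
apply F[12]=-0.520 → step 13: x=0.091, v=0.219, θ=0.002, ω=-0.298
apply F[13]=-0.503 → step 14: x=0.095, v=0.203, θ=-0.004, ω=-0.250
apply F[14]=-0.487 → step 15: x=0.099, v=0.188, θ=-0.008, ω=-0.208
apply F[15]=-0.471 → step 16: x=0.103, v=0.174, θ=-0.012, ω=-0.173
apply F[16]=-0.456 → step 17: x=0.106, v=0.161, θ=-0.015, ω=-0.142
apply F[17]=-0.441 → step 18: x=0.109, v=0.149, θ=-0.018, ω=-0.115
apply F[18]=-0.427 → step 19: x=0.112, v=0.138, θ=-0.020, ω=-0.092
apply F[19]=-0.412 → step 20: x=0.115, v=0.127, θ=-0.022, ω=-0.072
apply F[20]=-0.399 → step 21: x=0.117, v=0.117, θ=-0.023, ω=-0.056
apply F[21]=-0.385 → step 22: x=0.119, v=0.108, θ=-0.024, ω=-0.041
apply F[22]=-0.373 → step 23: x=0.121, v=0.099, θ=-0.025, ω=-0.029
max |θ| = 0.232 ≤ 0.272 over all 24 states.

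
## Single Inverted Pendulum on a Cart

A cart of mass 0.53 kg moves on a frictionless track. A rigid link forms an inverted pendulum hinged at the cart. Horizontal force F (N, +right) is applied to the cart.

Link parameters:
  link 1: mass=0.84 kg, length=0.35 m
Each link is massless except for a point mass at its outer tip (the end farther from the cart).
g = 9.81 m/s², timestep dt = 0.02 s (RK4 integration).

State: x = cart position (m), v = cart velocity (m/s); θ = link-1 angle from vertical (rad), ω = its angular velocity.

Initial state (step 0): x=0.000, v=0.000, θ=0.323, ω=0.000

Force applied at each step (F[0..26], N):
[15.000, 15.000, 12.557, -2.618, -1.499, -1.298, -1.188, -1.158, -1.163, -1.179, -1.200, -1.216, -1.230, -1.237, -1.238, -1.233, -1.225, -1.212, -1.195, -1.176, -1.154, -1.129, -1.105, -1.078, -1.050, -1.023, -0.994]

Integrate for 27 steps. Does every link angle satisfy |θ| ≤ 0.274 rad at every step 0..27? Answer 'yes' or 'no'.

apply F[0]=+15.000 → step 1: x=0.004, v=0.410, θ=0.314, ω=-0.936
apply F[1]=+15.000 → step 2: x=0.017, v=0.836, θ=0.285, ω=-1.931
apply F[2]=+12.557 → step 3: x=0.037, v=1.208, θ=0.238, ω=-2.811
apply F[3]=-2.618 → step 4: x=0.060, v=1.070, θ=0.187, ω=-2.309
apply F[4]=-1.499 → step 5: x=0.080, v=0.975, θ=0.144, ω=-1.951
apply F[5]=-1.298 → step 6: x=0.099, v=0.894, θ=0.108, ω=-1.651
apply F[6]=-1.188 → step 7: x=0.116, v=0.824, θ=0.078, ω=-1.399
apply F[7]=-1.158 → step 8: x=0.132, v=0.762, θ=0.052, ω=-1.186
apply F[8]=-1.163 → step 9: x=0.146, v=0.706, θ=0.030, ω=-1.004
apply F[9]=-1.179 → step 10: x=0.160, v=0.656, θ=0.012, ω=-0.847
apply F[10]=-1.200 → step 11: x=0.173, v=0.609, θ=-0.004, ω=-0.712
apply F[11]=-1.216 → step 12: x=0.184, v=0.566, θ=-0.017, ω=-0.596
apply F[12]=-1.230 → step 13: x=0.195, v=0.527, θ=-0.028, ω=-0.496
apply F[13]=-1.237 → step 14: x=0.206, v=0.490, θ=-0.037, ω=-0.410
apply F[14]=-1.238 → step 15: x=0.215, v=0.456, θ=-0.044, ω=-0.335
apply F[15]=-1.233 → step 16: x=0.224, v=0.425, θ=-0.050, ω=-0.271
apply F[16]=-1.225 → step 17: x=0.232, v=0.395, θ=-0.055, ω=-0.216
apply F[17]=-1.212 → step 18: x=0.240, v=0.367, θ=-0.059, ω=-0.168
apply F[18]=-1.195 → step 19: x=0.247, v=0.341, θ=-0.062, ω=-0.128
apply F[19]=-1.176 → step 20: x=0.253, v=0.316, θ=-0.064, ω=-0.093
apply F[20]=-1.154 → step 21: x=0.259, v=0.293, θ=-0.066, ω=-0.063
apply F[21]=-1.129 → step 22: x=0.265, v=0.271, θ=-0.067, ω=-0.037
apply F[22]=-1.105 → step 23: x=0.270, v=0.250, θ=-0.067, ω=-0.016
apply F[23]=-1.078 → step 24: x=0.275, v=0.230, θ=-0.067, ω=0.003
apply F[24]=-1.050 → step 25: x=0.279, v=0.212, θ=-0.067, ω=0.018
apply F[25]=-1.023 → step 26: x=0.284, v=0.194, θ=-0.067, ω=0.031
apply F[26]=-0.994 → step 27: x=0.287, v=0.177, θ=-0.066, ω=0.042
Max |angle| over trajectory = 0.323 rad; bound = 0.274 → exceeded.

Answer: no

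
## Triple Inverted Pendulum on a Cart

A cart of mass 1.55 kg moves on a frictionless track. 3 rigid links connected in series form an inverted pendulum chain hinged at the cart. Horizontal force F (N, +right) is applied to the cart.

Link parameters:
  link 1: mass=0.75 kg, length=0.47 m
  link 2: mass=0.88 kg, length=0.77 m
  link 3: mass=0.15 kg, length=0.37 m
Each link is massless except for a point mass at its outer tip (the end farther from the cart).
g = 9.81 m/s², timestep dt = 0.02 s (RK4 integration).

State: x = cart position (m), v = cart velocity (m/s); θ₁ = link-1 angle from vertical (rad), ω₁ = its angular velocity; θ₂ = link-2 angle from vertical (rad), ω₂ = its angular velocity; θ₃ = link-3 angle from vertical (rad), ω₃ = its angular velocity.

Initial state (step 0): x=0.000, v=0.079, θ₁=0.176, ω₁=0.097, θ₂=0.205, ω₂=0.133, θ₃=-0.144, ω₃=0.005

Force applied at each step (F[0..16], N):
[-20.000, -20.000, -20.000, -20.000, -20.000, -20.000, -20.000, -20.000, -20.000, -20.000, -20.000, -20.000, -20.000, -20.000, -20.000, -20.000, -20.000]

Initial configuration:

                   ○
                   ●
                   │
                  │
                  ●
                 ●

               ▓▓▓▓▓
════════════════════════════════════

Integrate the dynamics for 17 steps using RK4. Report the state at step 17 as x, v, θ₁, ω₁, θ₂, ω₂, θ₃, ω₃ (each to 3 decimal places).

Answer: x=-0.588, v=-2.564, θ₁=1.676, ω₁=6.185, θ₂=0.563, ω₂=3.905, θ₃=-0.049, ω₃=1.966

Derivation:
apply F[0]=-20.000 → step 1: x=-0.001, v=-0.207, θ₁=0.185, ω₁=0.760, θ₂=0.208, ω₂=0.154, θ₃=-0.145, ω₃=-0.144
apply F[1]=-20.000 → step 2: x=-0.008, v=-0.493, θ₁=0.206, ω₁=1.431, θ₂=0.211, ω₂=0.169, θ₃=-0.150, ω₃=-0.279
apply F[2]=-20.000 → step 3: x=-0.021, v=-0.776, θ₁=0.242, ω₁=2.113, θ₂=0.215, ω₂=0.173, θ₃=-0.156, ω₃=-0.388
apply F[3]=-20.000 → step 4: x=-0.039, v=-1.051, θ₁=0.291, ω₁=2.796, θ₂=0.218, ω₂=0.169, θ₃=-0.165, ω₃=-0.455
apply F[4]=-20.000 → step 5: x=-0.063, v=-1.313, θ₁=0.354, ω₁=3.458, θ₂=0.221, ω₂=0.167, θ₃=-0.174, ω₃=-0.467
apply F[5]=-20.000 → step 6: x=-0.092, v=-1.552, θ₁=0.429, ω₁=4.068, θ₂=0.225, ω₂=0.186, θ₃=-0.183, ω₃=-0.417
apply F[6]=-20.000 → step 7: x=-0.125, v=-1.763, θ₁=0.516, ω₁=4.595, θ₂=0.229, ω₂=0.247, θ₃=-0.191, ω₃=-0.307
apply F[7]=-20.000 → step 8: x=-0.162, v=-1.943, θ₁=0.612, ω₁=5.026, θ₂=0.235, ω₂=0.366, θ₃=-0.195, ω₃=-0.150
apply F[8]=-20.000 → step 9: x=-0.202, v=-2.091, θ₁=0.716, ω₁=5.364, θ₂=0.244, ω₂=0.551, θ₃=-0.196, ω₃=0.037
apply F[9]=-20.000 → step 10: x=-0.245, v=-2.213, θ₁=0.826, ω₁=5.623, θ₂=0.258, ω₂=0.800, θ₃=-0.194, ω₃=0.240
apply F[10]=-20.000 → step 11: x=-0.291, v=-2.311, θ₁=0.941, ω₁=5.823, θ₂=0.277, ω₂=1.108, θ₃=-0.187, ω₃=0.451
apply F[11]=-20.000 → step 12: x=-0.338, v=-2.388, θ₁=1.059, ω₁=5.977, θ₂=0.302, ω₂=1.470, θ₃=-0.175, ω₃=0.666
apply F[12]=-20.000 → step 13: x=-0.386, v=-2.449, θ₁=1.180, ω₁=6.096, θ₂=0.336, ω₂=1.879, θ₃=-0.160, ω₃=0.887
apply F[13]=-20.000 → step 14: x=-0.436, v=-2.494, θ₁=1.302, ω₁=6.182, θ₂=0.378, ω₂=2.332, θ₃=-0.140, ω₃=1.118
apply F[14]=-20.000 → step 15: x=-0.486, v=-2.527, θ₁=1.427, ω₁=6.232, θ₂=0.429, ω₂=2.823, θ₃=-0.115, ω₃=1.367
apply F[15]=-20.000 → step 16: x=-0.537, v=-2.549, θ₁=1.551, ω₁=6.237, θ₂=0.491, ω₂=3.349, θ₃=-0.085, ω₃=1.645
apply F[16]=-20.000 → step 17: x=-0.588, v=-2.564, θ₁=1.676, ω₁=6.185, θ₂=0.563, ω₂=3.905, θ₃=-0.049, ω₃=1.966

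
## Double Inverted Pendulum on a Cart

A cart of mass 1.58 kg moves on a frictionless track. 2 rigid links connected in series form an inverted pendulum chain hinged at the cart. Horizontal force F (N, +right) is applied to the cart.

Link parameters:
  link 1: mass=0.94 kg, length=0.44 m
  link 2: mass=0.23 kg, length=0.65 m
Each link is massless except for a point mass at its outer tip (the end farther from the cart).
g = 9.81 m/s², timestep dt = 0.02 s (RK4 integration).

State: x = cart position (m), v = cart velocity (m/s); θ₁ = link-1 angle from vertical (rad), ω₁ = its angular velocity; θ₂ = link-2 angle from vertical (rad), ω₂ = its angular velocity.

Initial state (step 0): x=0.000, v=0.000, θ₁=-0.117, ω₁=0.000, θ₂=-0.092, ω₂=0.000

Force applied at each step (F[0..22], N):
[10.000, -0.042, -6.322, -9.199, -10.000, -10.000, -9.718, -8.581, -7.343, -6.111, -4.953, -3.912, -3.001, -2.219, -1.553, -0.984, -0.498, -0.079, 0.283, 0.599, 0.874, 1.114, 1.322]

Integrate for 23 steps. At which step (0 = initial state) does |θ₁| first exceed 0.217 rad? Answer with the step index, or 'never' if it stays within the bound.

Answer: never

Derivation:
apply F[0]=+10.000 → step 1: x=0.001, v=0.142, θ₁=-0.121, ω₁=-0.376, θ₂=-0.092, ω₂=0.009
apply F[1]=-0.042 → step 2: x=0.004, v=0.159, θ₁=-0.129, ω₁=-0.473, θ₂=-0.092, ω₂=0.021
apply F[2]=-6.322 → step 3: x=0.007, v=0.099, θ₁=-0.138, ω₁=-0.402, θ₂=-0.091, ω₂=0.037
apply F[3]=-9.199 → step 4: x=0.008, v=0.004, θ₁=-0.145, ω₁=-0.257, θ₂=-0.090, ω₂=0.057
apply F[4]=-10.000 → step 5: x=0.007, v=-0.100, θ₁=-0.148, ω₁=-0.095, θ₂=-0.089, ω₂=0.080
apply F[5]=-10.000 → step 6: x=0.004, v=-0.204, θ₁=-0.148, ω₁=0.065, θ₂=-0.087, ω₂=0.105
apply F[6]=-9.718 → step 7: x=-0.001, v=-0.304, θ₁=-0.146, ω₁=0.218, θ₂=-0.085, ω₂=0.129
apply F[7]=-8.581 → step 8: x=-0.008, v=-0.391, θ₁=-0.140, ω₁=0.343, θ₂=-0.082, ω₂=0.153
apply F[8]=-7.343 → step 9: x=-0.017, v=-0.463, θ₁=-0.132, ω₁=0.440, θ₂=-0.078, ω₂=0.174
apply F[9]=-6.111 → step 10: x=-0.026, v=-0.522, θ₁=-0.123, ω₁=0.509, θ₂=-0.075, ω₂=0.194
apply F[10]=-4.953 → step 11: x=-0.037, v=-0.568, θ₁=-0.112, ω₁=0.555, θ₂=-0.071, ω₂=0.211
apply F[11]=-3.912 → step 12: x=-0.049, v=-0.602, θ₁=-0.101, ω₁=0.581, θ₂=-0.066, ω₂=0.225
apply F[12]=-3.001 → step 13: x=-0.061, v=-0.626, θ₁=-0.089, ω₁=0.590, θ₂=-0.062, ω₂=0.236
apply F[13]=-2.219 → step 14: x=-0.074, v=-0.642, θ₁=-0.077, ω₁=0.587, θ₂=-0.057, ω₂=0.245
apply F[14]=-1.553 → step 15: x=-0.087, v=-0.652, θ₁=-0.066, ω₁=0.575, θ₂=-0.052, ω₂=0.251
apply F[15]=-0.984 → step 16: x=-0.100, v=-0.656, θ₁=-0.054, ω₁=0.556, θ₂=-0.047, ω₂=0.255
apply F[16]=-0.498 → step 17: x=-0.113, v=-0.655, θ₁=-0.043, ω₁=0.532, θ₂=-0.042, ω₂=0.257
apply F[17]=-0.079 → step 18: x=-0.126, v=-0.650, θ₁=-0.033, ω₁=0.505, θ₂=-0.037, ω₂=0.257
apply F[18]=+0.283 → step 19: x=-0.139, v=-0.643, θ₁=-0.023, ω₁=0.476, θ₂=-0.032, ω₂=0.254
apply F[19]=+0.599 → step 20: x=-0.152, v=-0.633, θ₁=-0.014, ω₁=0.446, θ₂=-0.026, ω₂=0.250
apply F[20]=+0.874 → step 21: x=-0.164, v=-0.620, θ₁=-0.005, ω₁=0.415, θ₂=-0.022, ω₂=0.245
apply F[21]=+1.114 → step 22: x=-0.177, v=-0.606, θ₁=0.002, ω₁=0.383, θ₂=-0.017, ω₂=0.239
apply F[22]=+1.322 → step 23: x=-0.188, v=-0.590, θ₁=0.010, ω₁=0.352, θ₂=-0.012, ω₂=0.231
max |θ₁| = 0.148 ≤ 0.217 over all 24 states.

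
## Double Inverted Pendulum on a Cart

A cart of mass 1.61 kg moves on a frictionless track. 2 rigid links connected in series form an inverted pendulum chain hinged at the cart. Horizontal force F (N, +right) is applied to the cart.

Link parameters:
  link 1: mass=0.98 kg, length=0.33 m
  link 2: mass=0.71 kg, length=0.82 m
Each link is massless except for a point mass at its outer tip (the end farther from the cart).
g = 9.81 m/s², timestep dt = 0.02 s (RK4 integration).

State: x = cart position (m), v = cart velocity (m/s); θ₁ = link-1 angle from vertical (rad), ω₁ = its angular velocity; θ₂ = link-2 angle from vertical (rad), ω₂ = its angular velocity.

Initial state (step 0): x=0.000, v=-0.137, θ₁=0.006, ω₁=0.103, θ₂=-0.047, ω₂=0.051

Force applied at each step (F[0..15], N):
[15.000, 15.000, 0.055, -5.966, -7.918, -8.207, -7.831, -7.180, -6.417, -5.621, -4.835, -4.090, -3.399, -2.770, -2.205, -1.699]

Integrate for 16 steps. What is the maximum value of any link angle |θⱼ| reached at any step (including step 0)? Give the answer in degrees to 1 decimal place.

apply F[0]=+15.000 → step 1: x=-0.001, v=0.048, θ₁=0.003, ω₁=-0.433, θ₂=-0.046, ω₂=0.030
apply F[1]=+15.000 → step 2: x=0.002, v=0.235, θ₁=-0.011, ω₁=-0.984, θ₂=-0.046, ω₂=0.012
apply F[2]=+0.055 → step 3: x=0.007, v=0.240, θ₁=-0.031, ω₁=-1.001, θ₂=-0.046, ω₂=0.003
apply F[3]=-5.966 → step 4: x=0.011, v=0.174, θ₁=-0.049, ω₁=-0.824, θ₂=-0.046, ω₂=0.001
apply F[4]=-7.918 → step 5: x=0.013, v=0.088, θ₁=-0.064, ω₁=-0.601, θ₂=-0.046, ω₂=0.005
apply F[5]=-8.207 → step 6: x=0.014, v=0.000, θ₁=-0.073, ω₁=-0.387, θ₂=-0.045, ω₂=0.015
apply F[6]=-7.831 → step 7: x=0.014, v=-0.081, θ₁=-0.079, ω₁=-0.202, θ₂=-0.045, ω₂=0.029
apply F[7]=-7.180 → step 8: x=0.011, v=-0.153, θ₁=-0.082, ω₁=-0.048, θ₂=-0.044, ω₂=0.044
apply F[8]=-6.417 → step 9: x=0.007, v=-0.216, θ₁=-0.082, ω₁=0.076, θ₂=-0.043, ω₂=0.060
apply F[9]=-5.621 → step 10: x=0.003, v=-0.269, θ₁=-0.079, ω₁=0.171, θ₂=-0.042, ω₂=0.076
apply F[10]=-4.835 → step 11: x=-0.003, v=-0.313, θ₁=-0.075, ω₁=0.243, θ₂=-0.040, ω₂=0.091
apply F[11]=-4.090 → step 12: x=-0.010, v=-0.348, θ₁=-0.070, ω₁=0.294, θ₂=-0.038, ω₂=0.105
apply F[12]=-3.399 → step 13: x=-0.017, v=-0.377, θ₁=-0.063, ω₁=0.328, θ₂=-0.036, ω₂=0.117
apply F[13]=-2.770 → step 14: x=-0.025, v=-0.399, θ₁=-0.057, ω₁=0.348, θ₂=-0.034, ω₂=0.127
apply F[14]=-2.205 → step 15: x=-0.033, v=-0.415, θ₁=-0.050, ω₁=0.357, θ₂=-0.031, ω₂=0.136
apply F[15]=-1.699 → step 16: x=-0.041, v=-0.427, θ₁=-0.042, ω₁=0.358, θ₂=-0.028, ω₂=0.143
Max |angle| over trajectory = 0.082 rad = 4.7°.

Answer: 4.7°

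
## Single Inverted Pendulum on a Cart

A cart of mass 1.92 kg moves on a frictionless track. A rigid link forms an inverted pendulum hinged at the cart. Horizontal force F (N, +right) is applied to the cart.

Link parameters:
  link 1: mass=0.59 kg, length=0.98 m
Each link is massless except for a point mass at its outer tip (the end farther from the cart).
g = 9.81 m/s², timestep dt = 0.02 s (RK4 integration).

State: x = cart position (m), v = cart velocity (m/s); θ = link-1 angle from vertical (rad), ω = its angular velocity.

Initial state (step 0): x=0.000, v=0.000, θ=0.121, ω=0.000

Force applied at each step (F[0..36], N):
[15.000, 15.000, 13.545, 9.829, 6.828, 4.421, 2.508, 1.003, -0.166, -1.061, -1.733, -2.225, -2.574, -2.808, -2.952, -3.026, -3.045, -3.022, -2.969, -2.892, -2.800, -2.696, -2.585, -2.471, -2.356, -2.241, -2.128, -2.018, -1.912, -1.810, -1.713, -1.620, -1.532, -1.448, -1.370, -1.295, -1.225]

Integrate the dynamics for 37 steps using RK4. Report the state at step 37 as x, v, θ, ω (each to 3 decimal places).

Answer: x=0.259, v=0.044, θ=-0.036, ω=0.030

Derivation:
apply F[0]=+15.000 → step 1: x=0.001, v=0.148, θ=0.120, ω=-0.126
apply F[1]=+15.000 → step 2: x=0.006, v=0.297, θ=0.116, ω=-0.253
apply F[2]=+13.545 → step 3: x=0.013, v=0.431, θ=0.110, ω=-0.366
apply F[3]=+9.829 → step 4: x=0.023, v=0.527, θ=0.102, ω=-0.442
apply F[4]=+6.828 → step 5: x=0.034, v=0.592, θ=0.092, ω=-0.489
apply F[5]=+4.421 → step 6: x=0.046, v=0.633, θ=0.082, ω=-0.513
apply F[6]=+2.508 → step 7: x=0.059, v=0.654, θ=0.072, ω=-0.520
apply F[7]=+1.003 → step 8: x=0.072, v=0.661, θ=0.062, ω=-0.513
apply F[8]=-0.166 → step 9: x=0.085, v=0.656, θ=0.052, ω=-0.497
apply F[9]=-1.061 → step 10: x=0.098, v=0.642, θ=0.042, ω=-0.473
apply F[10]=-1.733 → step 11: x=0.111, v=0.622, θ=0.033, ω=-0.445
apply F[11]=-2.225 → step 12: x=0.123, v=0.597, θ=0.024, ω=-0.414
apply F[12]=-2.574 → step 13: x=0.135, v=0.569, θ=0.016, ω=-0.382
apply F[13]=-2.808 → step 14: x=0.146, v=0.539, θ=0.009, ω=-0.349
apply F[14]=-2.952 → step 15: x=0.156, v=0.508, θ=0.002, ω=-0.316
apply F[15]=-3.026 → step 16: x=0.166, v=0.476, θ=-0.004, ω=-0.284
apply F[16]=-3.045 → step 17: x=0.175, v=0.445, θ=-0.009, ω=-0.253
apply F[17]=-3.022 → step 18: x=0.184, v=0.414, θ=-0.014, ω=-0.224
apply F[18]=-2.969 → step 19: x=0.192, v=0.384, θ=-0.018, ω=-0.197
apply F[19]=-2.892 → step 20: x=0.199, v=0.355, θ=-0.022, ω=-0.171
apply F[20]=-2.800 → step 21: x=0.206, v=0.328, θ=-0.025, ω=-0.148
apply F[21]=-2.696 → step 22: x=0.213, v=0.301, θ=-0.028, ω=-0.126
apply F[22]=-2.585 → step 23: x=0.218, v=0.276, θ=-0.030, ω=-0.106
apply F[23]=-2.471 → step 24: x=0.224, v=0.252, θ=-0.032, ω=-0.088
apply F[24]=-2.356 → step 25: x=0.228, v=0.230, θ=-0.034, ω=-0.071
apply F[25]=-2.241 → step 26: x=0.233, v=0.208, θ=-0.035, ω=-0.056
apply F[26]=-2.128 → step 27: x=0.237, v=0.188, θ=-0.036, ω=-0.043
apply F[27]=-2.018 → step 28: x=0.240, v=0.169, θ=-0.037, ω=-0.031
apply F[28]=-1.912 → step 29: x=0.244, v=0.152, θ=-0.037, ω=-0.020
apply F[29]=-1.810 → step 30: x=0.246, v=0.135, θ=-0.037, ω=-0.011
apply F[30]=-1.713 → step 31: x=0.249, v=0.120, θ=-0.038, ω=-0.003
apply F[31]=-1.620 → step 32: x=0.251, v=0.105, θ=-0.037, ω=0.005
apply F[32]=-1.532 → step 33: x=0.253, v=0.091, θ=-0.037, ω=0.011
apply F[33]=-1.448 → step 34: x=0.255, v=0.078, θ=-0.037, ω=0.017
apply F[34]=-1.370 → step 35: x=0.256, v=0.066, θ=-0.037, ω=0.022
apply F[35]=-1.295 → step 36: x=0.258, v=0.055, θ=-0.036, ω=0.026
apply F[36]=-1.225 → step 37: x=0.259, v=0.044, θ=-0.036, ω=0.030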